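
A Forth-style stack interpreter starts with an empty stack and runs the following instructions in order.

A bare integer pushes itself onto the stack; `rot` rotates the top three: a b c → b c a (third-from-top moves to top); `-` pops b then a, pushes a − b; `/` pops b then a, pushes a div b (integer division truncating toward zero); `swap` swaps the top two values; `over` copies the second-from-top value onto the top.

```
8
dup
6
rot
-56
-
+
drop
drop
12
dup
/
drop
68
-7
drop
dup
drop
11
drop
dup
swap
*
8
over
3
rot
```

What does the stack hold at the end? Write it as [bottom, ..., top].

8    -> 8
dup  -> 8 8
6    -> 8 8 6
rot  -> 8 6 8
-56  -> 8 6 8 -56
-    -> 8 6 64
+    -> 8 70
drop -> 8
drop -> (empty)
12   -> 12
dup  -> 12 12
/    -> 1
drop -> (empty)
68   -> 68
-7   -> 68 -7
drop -> 68
dup  -> 68 68
drop -> 68
11   -> 68 11
drop -> 68
dup  -> 68 68
swap -> 68 68
*    -> 4624
8    -> 4624 8
over -> 4624 8 4624
3    -> 4624 8 4624 3
rot  -> 4624 4624 3 8

[4624, 4624, 3, 8]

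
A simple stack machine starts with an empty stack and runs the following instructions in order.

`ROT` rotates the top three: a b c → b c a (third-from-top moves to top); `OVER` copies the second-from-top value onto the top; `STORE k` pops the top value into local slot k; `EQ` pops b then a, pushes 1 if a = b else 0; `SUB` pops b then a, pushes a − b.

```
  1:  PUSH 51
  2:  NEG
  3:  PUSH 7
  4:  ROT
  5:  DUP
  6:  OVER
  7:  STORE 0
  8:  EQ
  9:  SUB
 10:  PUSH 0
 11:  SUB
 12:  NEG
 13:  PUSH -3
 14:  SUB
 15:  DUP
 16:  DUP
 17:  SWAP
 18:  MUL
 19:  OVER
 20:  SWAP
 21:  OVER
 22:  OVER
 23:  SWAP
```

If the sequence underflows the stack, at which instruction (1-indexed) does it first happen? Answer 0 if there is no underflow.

PUSH 51 -> 51
NEG     -> -51
PUSH 7  -> -51 7
ROT  — needs 3 operands, stack has 2 → underflow

4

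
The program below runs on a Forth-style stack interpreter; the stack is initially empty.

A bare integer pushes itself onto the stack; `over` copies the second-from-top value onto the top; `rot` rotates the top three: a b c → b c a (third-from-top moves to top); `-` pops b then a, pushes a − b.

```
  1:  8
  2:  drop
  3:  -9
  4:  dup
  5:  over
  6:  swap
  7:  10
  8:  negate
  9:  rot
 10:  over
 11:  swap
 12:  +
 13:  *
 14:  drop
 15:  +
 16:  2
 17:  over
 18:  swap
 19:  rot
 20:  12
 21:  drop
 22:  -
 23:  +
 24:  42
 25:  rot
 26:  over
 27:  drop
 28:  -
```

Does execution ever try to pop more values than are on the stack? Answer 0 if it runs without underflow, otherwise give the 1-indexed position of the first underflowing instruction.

25

8      → 8
drop   → (empty)
-9     → -9
dup    → -9 -9
over   → -9 -9 -9
swap   → -9 -9 -9
10     → -9 -9 -9 10
negate → -9 -9 -9 -10
rot    → -9 -9 -10 -9
over   → -9 -9 -10 -9 -10
swap   → -9 -9 -10 -10 -9
+      → -9 -9 -10 -19
*      → -9 -9 190
drop   → -9 -9
+      → -18
2      → -18 2
over   → -18 2 -18
swap   → -18 -18 2
rot    → -18 2 -18
12     → -18 2 -18 12
drop   → -18 2 -18
-      → -18 20
+      → 2
42     → 2 42
rot  — needs 3 operands, stack has 2 → underflow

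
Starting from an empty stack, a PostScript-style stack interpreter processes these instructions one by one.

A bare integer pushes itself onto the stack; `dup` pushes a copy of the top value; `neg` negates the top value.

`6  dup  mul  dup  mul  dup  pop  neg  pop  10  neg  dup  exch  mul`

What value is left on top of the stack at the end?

100

6    → 6
dup  → 6 6
mul  → 36
dup  → 36 36
mul  → 1296
dup  → 1296 1296
pop  → 1296
neg  → -1296
pop  → (empty)
10   → 10
neg  → -10
dup  → -10 -10
exch → -10 -10
mul  → 100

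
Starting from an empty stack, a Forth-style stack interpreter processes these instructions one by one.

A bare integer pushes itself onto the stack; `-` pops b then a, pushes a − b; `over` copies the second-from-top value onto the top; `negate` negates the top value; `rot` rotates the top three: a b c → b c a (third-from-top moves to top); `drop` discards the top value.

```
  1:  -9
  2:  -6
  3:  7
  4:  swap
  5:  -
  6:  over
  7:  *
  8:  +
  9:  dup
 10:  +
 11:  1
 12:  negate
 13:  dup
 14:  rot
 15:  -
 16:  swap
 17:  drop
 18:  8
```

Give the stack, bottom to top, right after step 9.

[-126, -126]

-9   : -9
-6   : -9 -6
7    : -9 -6 7
swap : -9 7 -6
-    : -9 13
over : -9 13 -9
*    : -9 -117
+    : -126
dup  : -126 -126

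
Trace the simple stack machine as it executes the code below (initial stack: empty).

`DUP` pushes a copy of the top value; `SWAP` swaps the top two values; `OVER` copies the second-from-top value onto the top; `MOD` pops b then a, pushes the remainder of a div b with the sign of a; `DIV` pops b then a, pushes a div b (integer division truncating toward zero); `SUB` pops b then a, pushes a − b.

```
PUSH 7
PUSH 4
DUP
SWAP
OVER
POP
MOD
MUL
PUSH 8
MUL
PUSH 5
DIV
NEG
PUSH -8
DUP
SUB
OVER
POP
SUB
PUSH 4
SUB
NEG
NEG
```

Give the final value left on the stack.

-4

PUSH 7  → 7
PUSH 4  → 7 4
DUP     → 7 4 4
SWAP    → 7 4 4
OVER    → 7 4 4 4
POP     → 7 4 4
MOD     → 7 0
MUL     → 0
PUSH 8  → 0 8
MUL     → 0
PUSH 5  → 0 5
DIV     → 0
NEG     → 0
PUSH -8 → 0 -8
DUP     → 0 -8 -8
SUB     → 0 0
OVER    → 0 0 0
POP     → 0 0
SUB     → 0
PUSH 4  → 0 4
SUB     → -4
NEG     → 4
NEG     → -4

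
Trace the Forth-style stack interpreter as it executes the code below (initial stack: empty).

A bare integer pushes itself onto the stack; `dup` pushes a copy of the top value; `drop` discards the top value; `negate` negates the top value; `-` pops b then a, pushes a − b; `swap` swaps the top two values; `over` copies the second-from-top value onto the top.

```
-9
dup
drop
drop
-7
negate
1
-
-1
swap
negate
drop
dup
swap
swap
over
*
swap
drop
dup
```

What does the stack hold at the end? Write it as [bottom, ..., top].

[1, 1]

-9      [-9]
dup     [-9, -9]
drop    [-9]
drop    []
-7      [-7]
negate  [7]
1       [7, 1]
-       [6]
-1      [6, -1]
swap    [-1, 6]
negate  [-1, -6]
drop    [-1]
dup     [-1, -1]
swap    [-1, -1]
swap    [-1, -1]
over    [-1, -1, -1]
*       [-1, 1]
swap    [1, -1]
drop    [1]
dup     [1, 1]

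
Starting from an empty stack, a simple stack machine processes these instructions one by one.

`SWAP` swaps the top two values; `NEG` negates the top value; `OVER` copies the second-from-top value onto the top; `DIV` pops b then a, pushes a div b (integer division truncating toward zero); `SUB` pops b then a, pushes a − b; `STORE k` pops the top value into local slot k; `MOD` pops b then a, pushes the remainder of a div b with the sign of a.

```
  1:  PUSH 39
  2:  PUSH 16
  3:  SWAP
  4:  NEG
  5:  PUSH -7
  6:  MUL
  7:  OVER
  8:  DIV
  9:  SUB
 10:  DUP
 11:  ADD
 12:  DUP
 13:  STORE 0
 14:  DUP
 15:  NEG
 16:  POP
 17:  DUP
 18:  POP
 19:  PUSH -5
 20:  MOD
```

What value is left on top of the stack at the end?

-2

PUSH 39 -> [39]
PUSH 16 -> [39, 16]
SWAP    -> [16, 39]
NEG     -> [16, -39]
PUSH -7 -> [16, -39, -7]
MUL     -> [16, 273]
OVER    -> [16, 273, 16]
DIV     -> [16, 17]
SUB     -> [-1]
DUP     -> [-1, -1]
ADD     -> [-2]
DUP     -> [-2, -2]
STORE 0 -> [-2]
DUP     -> [-2, -2]
NEG     -> [-2, 2]
POP     -> [-2]
DUP     -> [-2, -2]
POP     -> [-2]
PUSH -5 -> [-2, -5]
MOD     -> [-2]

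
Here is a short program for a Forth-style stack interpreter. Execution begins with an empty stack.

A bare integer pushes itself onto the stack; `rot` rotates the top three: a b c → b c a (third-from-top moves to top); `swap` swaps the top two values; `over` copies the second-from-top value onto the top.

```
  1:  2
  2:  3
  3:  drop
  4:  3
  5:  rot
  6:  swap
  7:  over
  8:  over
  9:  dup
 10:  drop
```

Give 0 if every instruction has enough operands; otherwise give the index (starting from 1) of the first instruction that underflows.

5

2     2
3     2 3
drop  2
3     2 3
rot  — needs 3 operands, stack has 2 → underflow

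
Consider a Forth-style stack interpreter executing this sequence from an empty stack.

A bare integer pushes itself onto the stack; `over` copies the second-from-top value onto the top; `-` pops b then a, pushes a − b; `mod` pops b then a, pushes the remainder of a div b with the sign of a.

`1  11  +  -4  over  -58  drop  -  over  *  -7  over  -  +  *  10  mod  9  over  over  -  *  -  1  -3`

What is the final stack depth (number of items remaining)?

1    → 1
11   → 1 11
+    → 12
-4   → 12 -4
over → 12 -4 12
-58  → 12 -4 12 -58
drop → 12 -4 12
-    → 12 -16
over → 12 -16 12
*    → 12 -192
-7   → 12 -192 -7
over → 12 -192 -7 -192
-    → 12 -192 185
+    → 12 -7
*    → -84
10   → -84 10
mod  → -4
9    → -4 9
over → -4 9 -4
over → -4 9 -4 9
-    → -4 9 -13
*    → -4 -117
-    → 113
1    → 113 1
-3   → 113 1 -3

3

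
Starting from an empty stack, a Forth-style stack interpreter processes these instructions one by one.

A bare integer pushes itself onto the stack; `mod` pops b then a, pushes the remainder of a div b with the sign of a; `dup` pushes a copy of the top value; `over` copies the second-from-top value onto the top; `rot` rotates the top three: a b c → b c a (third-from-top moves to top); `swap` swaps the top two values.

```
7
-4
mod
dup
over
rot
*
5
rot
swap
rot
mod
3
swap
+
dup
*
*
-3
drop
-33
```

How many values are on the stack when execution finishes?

7    → [7]
-4   → [7, -4]
mod  → [3]
dup  → [3, 3]
over → [3, 3, 3]
rot  → [3, 3, 3]
*    → [3, 9]
5    → [3, 9, 5]
rot  → [9, 5, 3]
swap → [9, 3, 5]
rot  → [3, 5, 9]
mod  → [3, 5]
3    → [3, 5, 3]
swap → [3, 3, 5]
+    → [3, 8]
dup  → [3, 8, 8]
*    → [3, 64]
*    → [192]
-3   → [192, -3]
drop → [192]
-33  → [192, -33]

2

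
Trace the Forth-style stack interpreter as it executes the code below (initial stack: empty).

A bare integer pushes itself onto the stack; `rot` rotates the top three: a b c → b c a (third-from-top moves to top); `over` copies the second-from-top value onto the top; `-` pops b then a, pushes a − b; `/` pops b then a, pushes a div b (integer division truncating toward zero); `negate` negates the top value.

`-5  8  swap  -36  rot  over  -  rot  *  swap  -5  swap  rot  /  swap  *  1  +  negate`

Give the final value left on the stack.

-5     -> [-5]
8      -> [-5, 8]
swap   -> [8, -5]
-36    -> [8, -5, -36]
rot    -> [-5, -36, 8]
over   -> [-5, -36, 8, -36]
-      -> [-5, -36, 44]
rot    -> [-36, 44, -5]
*      -> [-36, -220]
swap   -> [-220, -36]
-5     -> [-220, -36, -5]
swap   -> [-220, -5, -36]
rot    -> [-5, -36, -220]
/      -> [-5, 0]
swap   -> [0, -5]
*      -> [0]
1      -> [0, 1]
+      -> [1]
negate -> [-1]

-1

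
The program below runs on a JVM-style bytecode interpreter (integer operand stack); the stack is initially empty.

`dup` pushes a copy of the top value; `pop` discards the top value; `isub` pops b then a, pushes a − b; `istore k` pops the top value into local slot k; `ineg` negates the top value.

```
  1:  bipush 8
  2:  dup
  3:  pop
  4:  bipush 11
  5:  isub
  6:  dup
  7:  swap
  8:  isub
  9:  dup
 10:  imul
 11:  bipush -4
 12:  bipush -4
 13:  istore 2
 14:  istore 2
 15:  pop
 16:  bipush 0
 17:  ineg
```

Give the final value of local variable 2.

-4

bipush 8  → 8
dup       → 8 8
pop       → 8
bipush 11 → 8 11
isub      → -3
dup       → -3 -3
swap      → -3 -3
isub      → 0
dup       → 0 0
imul      → 0
bipush -4 → 0 -4
bipush -4 → 0 -4 -4
istore 2  → 0 -4
istore 2  → 0
pop       → (empty)
bipush 0  → 0
ineg      → 0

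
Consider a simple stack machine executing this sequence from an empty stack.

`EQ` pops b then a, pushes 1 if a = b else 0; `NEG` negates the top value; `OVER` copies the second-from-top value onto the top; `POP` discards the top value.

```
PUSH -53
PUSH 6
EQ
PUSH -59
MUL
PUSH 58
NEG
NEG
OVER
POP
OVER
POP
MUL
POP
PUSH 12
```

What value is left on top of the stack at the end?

PUSH -53 -> -53
PUSH 6   -> -53 6
EQ       -> 0
PUSH -59 -> 0 -59
MUL      -> 0
PUSH 58  -> 0 58
NEG      -> 0 -58
NEG      -> 0 58
OVER     -> 0 58 0
POP      -> 0 58
OVER     -> 0 58 0
POP      -> 0 58
MUL      -> 0
POP      -> (empty)
PUSH 12  -> 12

12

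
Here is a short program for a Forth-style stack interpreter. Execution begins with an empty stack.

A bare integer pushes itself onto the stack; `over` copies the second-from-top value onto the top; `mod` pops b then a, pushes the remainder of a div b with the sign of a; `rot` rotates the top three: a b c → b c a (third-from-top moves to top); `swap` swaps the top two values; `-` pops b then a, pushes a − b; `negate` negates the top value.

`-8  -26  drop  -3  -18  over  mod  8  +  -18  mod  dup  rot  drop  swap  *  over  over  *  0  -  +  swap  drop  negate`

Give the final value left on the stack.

-8     : [-8]
-26    : [-8, -26]
drop   : [-8]
-3     : [-8, -3]
-18    : [-8, -3, -18]
over   : [-8, -3, -18, -3]
mod    : [-8, -3, 0]
8      : [-8, -3, 0, 8]
+      : [-8, -3, 8]
-18    : [-8, -3, 8, -18]
mod    : [-8, -3, 8]
dup    : [-8, -3, 8, 8]
rot    : [-8, 8, 8, -3]
drop   : [-8, 8, 8]
swap   : [-8, 8, 8]
*      : [-8, 64]
over   : [-8, 64, -8]
over   : [-8, 64, -8, 64]
*      : [-8, 64, -512]
0      : [-8, 64, -512, 0]
-      : [-8, 64, -512]
+      : [-8, -448]
swap   : [-448, -8]
drop   : [-448]
negate : [448]

448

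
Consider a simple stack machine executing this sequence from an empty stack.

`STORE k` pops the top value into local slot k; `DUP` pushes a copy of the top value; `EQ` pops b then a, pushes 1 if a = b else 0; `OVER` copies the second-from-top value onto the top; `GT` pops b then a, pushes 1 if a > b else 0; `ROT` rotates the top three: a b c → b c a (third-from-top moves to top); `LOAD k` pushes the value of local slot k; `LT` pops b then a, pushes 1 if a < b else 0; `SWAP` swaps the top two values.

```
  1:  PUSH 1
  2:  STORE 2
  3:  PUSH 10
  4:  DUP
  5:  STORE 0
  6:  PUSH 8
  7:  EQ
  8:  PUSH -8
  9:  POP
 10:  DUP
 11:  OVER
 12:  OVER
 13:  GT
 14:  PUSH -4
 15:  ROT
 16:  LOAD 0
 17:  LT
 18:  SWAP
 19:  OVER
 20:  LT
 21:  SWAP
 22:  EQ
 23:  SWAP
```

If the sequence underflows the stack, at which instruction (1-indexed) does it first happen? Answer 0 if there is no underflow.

0

PUSH 1  -> [1]
STORE 2 -> []
PUSH 10 -> [10]
DUP     -> [10, 10]
STORE 0 -> [10]
PUSH 8  -> [10, 8]
EQ      -> [0]
PUSH -8 -> [0, -8]
POP     -> [0]
DUP     -> [0, 0]
OVER    -> [0, 0, 0]
OVER    -> [0, 0, 0, 0]
GT      -> [0, 0, 0]
PUSH -4 -> [0, 0, 0, -4]
ROT     -> [0, 0, -4, 0]
LOAD 0  -> [0, 0, -4, 0, 10]
LT      -> [0, 0, -4, 1]
SWAP    -> [0, 0, 1, -4]
OVER    -> [0, 0, 1, -4, 1]
LT      -> [0, 0, 1, 1]
SWAP    -> [0, 0, 1, 1]
EQ      -> [0, 0, 1]
SWAP    -> [0, 1, 0]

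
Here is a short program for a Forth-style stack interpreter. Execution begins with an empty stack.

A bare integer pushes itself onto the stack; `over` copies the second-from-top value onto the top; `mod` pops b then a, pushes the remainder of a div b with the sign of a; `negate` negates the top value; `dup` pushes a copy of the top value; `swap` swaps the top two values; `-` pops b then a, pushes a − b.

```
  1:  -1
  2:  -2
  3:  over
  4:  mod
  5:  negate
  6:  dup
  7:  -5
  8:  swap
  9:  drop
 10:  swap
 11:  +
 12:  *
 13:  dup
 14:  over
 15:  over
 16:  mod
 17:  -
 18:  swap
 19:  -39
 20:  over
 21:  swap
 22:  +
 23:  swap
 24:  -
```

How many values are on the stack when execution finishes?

-1      -1
-2      -1 -2
over    -1 -2 -1
mod     -1 0
negate  -1 0
dup     -1 0 0
-5      -1 0 0 -5
swap    -1 0 -5 0
drop    -1 0 -5
swap    -1 -5 0
+       -1 -5
*       5
dup     5 5
over    5 5 5
over    5 5 5 5
mod     5 5 0
-       5 5
swap    5 5
-39     5 5 -39
over    5 5 -39 5
swap    5 5 5 -39
+       5 5 -34
swap    5 -34 5
-       5 -39

2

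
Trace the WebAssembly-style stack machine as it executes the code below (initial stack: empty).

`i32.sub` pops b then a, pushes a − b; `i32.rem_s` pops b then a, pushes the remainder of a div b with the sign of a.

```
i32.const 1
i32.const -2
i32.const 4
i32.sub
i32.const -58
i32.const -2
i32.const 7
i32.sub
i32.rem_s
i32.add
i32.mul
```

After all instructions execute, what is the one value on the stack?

-10

i32.const 1   → [1]
i32.const -2  → [1, -2]
i32.const 4   → [1, -2, 4]
i32.sub       → [1, -6]
i32.const -58 → [1, -6, -58]
i32.const -2  → [1, -6, -58, -2]
i32.const 7   → [1, -6, -58, -2, 7]
i32.sub       → [1, -6, -58, -9]
i32.rem_s     → [1, -6, -4]
i32.add       → [1, -10]
i32.mul       → [-10]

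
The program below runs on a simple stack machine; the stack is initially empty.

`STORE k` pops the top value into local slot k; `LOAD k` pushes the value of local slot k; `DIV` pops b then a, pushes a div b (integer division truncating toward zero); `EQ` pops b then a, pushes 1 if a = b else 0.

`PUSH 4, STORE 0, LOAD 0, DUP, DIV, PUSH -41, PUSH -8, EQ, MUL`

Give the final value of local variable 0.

PUSH 4   → [4]
STORE 0  → []
LOAD 0   → [4]
DUP      → [4, 4]
DIV      → [1]
PUSH -41 → [1, -41]
PUSH -8  → [1, -41, -8]
EQ       → [1, 0]
MUL      → [0]

4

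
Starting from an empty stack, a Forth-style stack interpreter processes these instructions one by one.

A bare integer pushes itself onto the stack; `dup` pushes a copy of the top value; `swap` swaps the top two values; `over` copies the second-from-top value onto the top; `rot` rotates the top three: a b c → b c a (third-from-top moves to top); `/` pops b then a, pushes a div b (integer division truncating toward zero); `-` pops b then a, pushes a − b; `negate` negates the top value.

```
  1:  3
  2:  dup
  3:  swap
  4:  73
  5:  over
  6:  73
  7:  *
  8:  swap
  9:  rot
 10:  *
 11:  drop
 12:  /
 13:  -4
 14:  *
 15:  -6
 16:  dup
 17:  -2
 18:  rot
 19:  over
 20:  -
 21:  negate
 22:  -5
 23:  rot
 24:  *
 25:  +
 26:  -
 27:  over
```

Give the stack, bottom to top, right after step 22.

[0, -6, -2, 4, -5]

3      → [3]
dup    → [3, 3]
swap   → [3, 3]
73     → [3, 3, 73]
over   → [3, 3, 73, 3]
73     → [3, 3, 73, 3, 73]
*      → [3, 3, 73, 219]
swap   → [3, 3, 219, 73]
rot    → [3, 219, 73, 3]
*      → [3, 219, 219]
drop   → [3, 219]
/      → [0]
-4     → [0, -4]
*      → [0]
-6     → [0, -6]
dup    → [0, -6, -6]
-2     → [0, -6, -6, -2]
rot    → [0, -6, -2, -6]
over   → [0, -6, -2, -6, -2]
-      → [0, -6, -2, -4]
negate → [0, -6, -2, 4]
-5     → [0, -6, -2, 4, -5]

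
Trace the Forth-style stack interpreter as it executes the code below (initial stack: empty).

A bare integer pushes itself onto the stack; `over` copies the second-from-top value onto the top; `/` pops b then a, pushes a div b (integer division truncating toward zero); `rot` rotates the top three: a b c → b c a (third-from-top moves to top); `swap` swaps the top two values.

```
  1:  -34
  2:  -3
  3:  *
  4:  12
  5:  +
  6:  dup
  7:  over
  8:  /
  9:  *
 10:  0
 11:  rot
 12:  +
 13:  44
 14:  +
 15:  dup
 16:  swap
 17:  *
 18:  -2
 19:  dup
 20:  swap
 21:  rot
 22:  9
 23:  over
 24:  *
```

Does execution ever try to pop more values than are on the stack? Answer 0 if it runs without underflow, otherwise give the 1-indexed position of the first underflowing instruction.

11

-34  → [-34]
-3   → [-34, -3]
*    → [102]
12   → [102, 12]
+    → [114]
dup  → [114, 114]
over → [114, 114, 114]
/    → [114, 1]
*    → [114]
0    → [114, 0]
rot  — needs 3 operands, stack has 2 → underflow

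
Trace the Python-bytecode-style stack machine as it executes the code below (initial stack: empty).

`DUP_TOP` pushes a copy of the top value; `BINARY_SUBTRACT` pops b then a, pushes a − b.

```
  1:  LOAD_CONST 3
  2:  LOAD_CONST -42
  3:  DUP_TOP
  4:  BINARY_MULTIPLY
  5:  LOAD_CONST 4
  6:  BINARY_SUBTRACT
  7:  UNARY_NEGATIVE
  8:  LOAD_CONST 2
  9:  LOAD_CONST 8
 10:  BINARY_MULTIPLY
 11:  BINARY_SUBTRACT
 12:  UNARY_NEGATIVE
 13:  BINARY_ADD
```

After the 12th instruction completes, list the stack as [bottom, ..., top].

[3, 1776]

LOAD_CONST 3    : [3]
LOAD_CONST -42  : [3, -42]
DUP_TOP         : [3, -42, -42]
BINARY_MULTIPLY : [3, 1764]
LOAD_CONST 4    : [3, 1764, 4]
BINARY_SUBTRACT : [3, 1760]
UNARY_NEGATIVE  : [3, -1760]
LOAD_CONST 2    : [3, -1760, 2]
LOAD_CONST 8    : [3, -1760, 2, 8]
BINARY_MULTIPLY : [3, -1760, 16]
BINARY_SUBTRACT : [3, -1776]
UNARY_NEGATIVE  : [3, 1776]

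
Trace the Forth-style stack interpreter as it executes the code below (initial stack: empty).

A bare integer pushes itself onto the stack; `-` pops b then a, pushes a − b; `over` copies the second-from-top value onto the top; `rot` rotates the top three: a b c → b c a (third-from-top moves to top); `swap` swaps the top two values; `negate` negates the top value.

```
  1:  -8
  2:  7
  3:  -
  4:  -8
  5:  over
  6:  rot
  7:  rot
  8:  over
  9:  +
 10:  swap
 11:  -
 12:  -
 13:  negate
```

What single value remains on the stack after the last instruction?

-8      [-8]
7       [-8, 7]
-       [-15]
-8      [-15, -8]
over    [-15, -8, -15]
rot     [-8, -15, -15]
rot     [-15, -15, -8]
over    [-15, -15, -8, -15]
+       [-15, -15, -23]
swap    [-15, -23, -15]
-       [-15, -8]
-       [-7]
negate  [7]

7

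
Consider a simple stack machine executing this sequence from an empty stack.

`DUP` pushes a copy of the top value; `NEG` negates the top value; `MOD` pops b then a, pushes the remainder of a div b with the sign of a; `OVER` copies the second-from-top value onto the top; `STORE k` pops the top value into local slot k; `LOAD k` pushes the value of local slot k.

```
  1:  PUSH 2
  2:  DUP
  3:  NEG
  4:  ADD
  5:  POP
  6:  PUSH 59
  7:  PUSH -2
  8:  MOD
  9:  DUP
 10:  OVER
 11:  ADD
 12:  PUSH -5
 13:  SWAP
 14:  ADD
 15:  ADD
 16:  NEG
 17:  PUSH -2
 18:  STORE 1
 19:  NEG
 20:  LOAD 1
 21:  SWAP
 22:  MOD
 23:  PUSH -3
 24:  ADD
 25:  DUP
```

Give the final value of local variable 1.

PUSH 2   [2]
DUP      [2, 2]
NEG      [2, -2]
ADD      [0]
POP      []
PUSH 59  [59]
PUSH -2  [59, -2]
MOD      [1]
DUP      [1, 1]
OVER     [1, 1, 1]
ADD      [1, 2]
PUSH -5  [1, 2, -5]
SWAP     [1, -5, 2]
ADD      [1, -3]
ADD      [-2]
NEG      [2]
PUSH -2  [2, -2]
STORE 1  [2]
NEG      [-2]
LOAD 1   [-2, -2]
SWAP     [-2, -2]
MOD      [0]
PUSH -3  [0, -3]
ADD      [-3]
DUP      [-3, -3]

-2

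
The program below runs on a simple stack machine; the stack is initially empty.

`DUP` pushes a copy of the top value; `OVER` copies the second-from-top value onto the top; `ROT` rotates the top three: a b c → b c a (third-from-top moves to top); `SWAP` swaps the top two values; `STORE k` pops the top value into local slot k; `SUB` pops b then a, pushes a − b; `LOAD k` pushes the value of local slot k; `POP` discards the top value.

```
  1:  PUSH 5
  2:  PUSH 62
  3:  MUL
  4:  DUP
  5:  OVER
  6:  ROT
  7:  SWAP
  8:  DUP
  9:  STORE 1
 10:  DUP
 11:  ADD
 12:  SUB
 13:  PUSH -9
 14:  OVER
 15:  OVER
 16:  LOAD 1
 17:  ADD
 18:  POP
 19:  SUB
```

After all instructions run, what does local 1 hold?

310

PUSH 5  → 5
PUSH 62 → 5 62
MUL     → 310
DUP     → 310 310
OVER    → 310 310 310
ROT     → 310 310 310
SWAP    → 310 310 310
DUP     → 310 310 310 310
STORE 1 → 310 310 310
DUP     → 310 310 310 310
ADD     → 310 310 620
SUB     → 310 -310
PUSH -9 → 310 -310 -9
OVER    → 310 -310 -9 -310
OVER    → 310 -310 -9 -310 -9
LOAD 1  → 310 -310 -9 -310 -9 310
ADD     → 310 -310 -9 -310 301
POP     → 310 -310 -9 -310
SUB     → 310 -310 301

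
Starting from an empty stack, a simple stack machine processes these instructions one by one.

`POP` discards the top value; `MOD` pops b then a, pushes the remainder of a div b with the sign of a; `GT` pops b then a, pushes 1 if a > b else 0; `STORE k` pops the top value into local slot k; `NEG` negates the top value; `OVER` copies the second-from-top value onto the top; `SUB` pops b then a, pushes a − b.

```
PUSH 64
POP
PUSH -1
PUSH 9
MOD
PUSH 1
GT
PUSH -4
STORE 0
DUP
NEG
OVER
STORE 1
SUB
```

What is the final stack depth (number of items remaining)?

1

PUSH 64 → 64
POP     → (empty)
PUSH -1 → -1
PUSH 9  → -1 9
MOD     → -1
PUSH 1  → -1 1
GT      → 0
PUSH -4 → 0 -4
STORE 0 → 0
DUP     → 0 0
NEG     → 0 0
OVER    → 0 0 0
STORE 1 → 0 0
SUB     → 0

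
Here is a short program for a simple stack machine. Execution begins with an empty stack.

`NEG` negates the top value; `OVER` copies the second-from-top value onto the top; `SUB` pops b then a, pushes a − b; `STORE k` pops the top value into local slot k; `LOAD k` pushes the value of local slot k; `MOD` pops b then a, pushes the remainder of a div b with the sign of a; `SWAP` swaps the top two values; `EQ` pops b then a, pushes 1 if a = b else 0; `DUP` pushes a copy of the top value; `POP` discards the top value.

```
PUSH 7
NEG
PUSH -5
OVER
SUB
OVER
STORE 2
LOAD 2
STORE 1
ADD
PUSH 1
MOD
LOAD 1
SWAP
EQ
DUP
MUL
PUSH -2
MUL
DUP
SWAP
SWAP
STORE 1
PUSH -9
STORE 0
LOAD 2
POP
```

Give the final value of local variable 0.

PUSH 7  → [7]
NEG     → [-7]
PUSH -5 → [-7, -5]
OVER    → [-7, -5, -7]
SUB     → [-7, 2]
OVER    → [-7, 2, -7]
STORE 2 → [-7, 2]
LOAD 2  → [-7, 2, -7]
STORE 1 → [-7, 2]
ADD     → [-5]
PUSH 1  → [-5, 1]
MOD     → [0]
LOAD 1  → [0, -7]
SWAP    → [-7, 0]
EQ      → [0]
DUP     → [0, 0]
MUL     → [0]
PUSH -2 → [0, -2]
MUL     → [0]
DUP     → [0, 0]
SWAP    → [0, 0]
SWAP    → [0, 0]
STORE 1 → [0]
PUSH -9 → [0, -9]
STORE 0 → [0]
LOAD 2  → [0, -7]
POP     → [0]

-9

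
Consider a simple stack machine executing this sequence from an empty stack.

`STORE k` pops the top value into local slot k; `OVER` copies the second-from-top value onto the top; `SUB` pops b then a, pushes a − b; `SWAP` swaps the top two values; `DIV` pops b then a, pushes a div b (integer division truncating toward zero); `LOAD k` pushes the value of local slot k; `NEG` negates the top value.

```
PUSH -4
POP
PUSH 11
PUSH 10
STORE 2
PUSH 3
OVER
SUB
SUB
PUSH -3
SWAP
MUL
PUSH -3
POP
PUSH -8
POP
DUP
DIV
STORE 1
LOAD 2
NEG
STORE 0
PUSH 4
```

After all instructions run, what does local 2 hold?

10

PUSH -4 → -4
POP     → (empty)
PUSH 11 → 11
PUSH 10 → 11 10
STORE 2 → 11
PUSH 3  → 11 3
OVER    → 11 3 11
SUB     → 11 -8
SUB     → 19
PUSH -3 → 19 -3
SWAP    → -3 19
MUL     → -57
PUSH -3 → -57 -3
POP     → -57
PUSH -8 → -57 -8
POP     → -57
DUP     → -57 -57
DIV     → 1
STORE 1 → (empty)
LOAD 2  → 10
NEG     → -10
STORE 0 → (empty)
PUSH 4  → 4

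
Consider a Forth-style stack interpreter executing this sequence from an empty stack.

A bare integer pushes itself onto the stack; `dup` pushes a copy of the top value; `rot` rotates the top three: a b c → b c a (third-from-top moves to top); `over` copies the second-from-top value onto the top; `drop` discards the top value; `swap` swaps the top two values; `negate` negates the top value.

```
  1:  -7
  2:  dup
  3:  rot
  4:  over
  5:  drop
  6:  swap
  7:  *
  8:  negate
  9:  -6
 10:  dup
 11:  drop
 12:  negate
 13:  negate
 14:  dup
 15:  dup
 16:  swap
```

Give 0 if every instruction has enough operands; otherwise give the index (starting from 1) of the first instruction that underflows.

-7  -> [-7]
dup -> [-7, -7]
rot  — needs 3 operands, stack has 2 → underflow

3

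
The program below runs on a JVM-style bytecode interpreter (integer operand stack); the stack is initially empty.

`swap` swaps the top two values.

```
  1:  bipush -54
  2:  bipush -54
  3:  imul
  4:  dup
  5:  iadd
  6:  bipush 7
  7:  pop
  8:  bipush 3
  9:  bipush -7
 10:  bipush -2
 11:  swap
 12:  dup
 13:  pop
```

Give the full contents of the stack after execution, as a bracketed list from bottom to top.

bipush -54 : -54
bipush -54 : -54 -54
imul       : 2916
dup        : 2916 2916
iadd       : 5832
bipush 7   : 5832 7
pop        : 5832
bipush 3   : 5832 3
bipush -7  : 5832 3 -7
bipush -2  : 5832 3 -7 -2
swap       : 5832 3 -2 -7
dup        : 5832 3 -2 -7 -7
pop        : 5832 3 -2 -7

[5832, 3, -2, -7]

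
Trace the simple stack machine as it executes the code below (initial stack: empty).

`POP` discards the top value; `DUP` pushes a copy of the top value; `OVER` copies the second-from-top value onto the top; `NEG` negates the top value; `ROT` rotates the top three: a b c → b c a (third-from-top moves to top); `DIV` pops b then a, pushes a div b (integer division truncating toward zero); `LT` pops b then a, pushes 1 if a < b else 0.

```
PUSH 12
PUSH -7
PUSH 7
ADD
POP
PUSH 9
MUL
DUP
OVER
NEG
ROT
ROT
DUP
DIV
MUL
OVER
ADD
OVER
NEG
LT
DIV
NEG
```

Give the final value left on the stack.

108

PUSH 12  [12]
PUSH -7  [12, -7]
PUSH 7   [12, -7, 7]
ADD      [12, 0]
POP      [12]
PUSH 9   [12, 9]
MUL      [108]
DUP      [108, 108]
OVER     [108, 108, 108]
NEG      [108, 108, -108]
ROT      [108, -108, 108]
ROT      [-108, 108, 108]
DUP      [-108, 108, 108, 108]
DIV      [-108, 108, 1]
MUL      [-108, 108]
OVER     [-108, 108, -108]
ADD      [-108, 0]
OVER     [-108, 0, -108]
NEG      [-108, 0, 108]
LT       [-108, 1]
DIV      [-108]
NEG      [108]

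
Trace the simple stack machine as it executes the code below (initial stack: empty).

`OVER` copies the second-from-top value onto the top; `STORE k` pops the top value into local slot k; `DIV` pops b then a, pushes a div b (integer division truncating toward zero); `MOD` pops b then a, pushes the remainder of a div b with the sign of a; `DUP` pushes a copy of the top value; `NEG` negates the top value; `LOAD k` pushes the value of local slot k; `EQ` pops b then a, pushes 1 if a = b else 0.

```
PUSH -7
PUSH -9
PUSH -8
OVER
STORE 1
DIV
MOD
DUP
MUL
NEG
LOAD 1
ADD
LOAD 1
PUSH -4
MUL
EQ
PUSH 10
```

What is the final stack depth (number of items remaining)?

PUSH -7 → [-7]
PUSH -9 → [-7, -9]
PUSH -8 → [-7, -9, -8]
OVER    → [-7, -9, -8, -9]
STORE 1 → [-7, -9, -8]
DIV     → [-7, 1]
MOD     → [0]
DUP     → [0, 0]
MUL     → [0]
NEG     → [0]
LOAD 1  → [0, -9]
ADD     → [-9]
LOAD 1  → [-9, -9]
PUSH -4 → [-9, -9, -4]
MUL     → [-9, 36]
EQ      → [0]
PUSH 10 → [0, 10]

2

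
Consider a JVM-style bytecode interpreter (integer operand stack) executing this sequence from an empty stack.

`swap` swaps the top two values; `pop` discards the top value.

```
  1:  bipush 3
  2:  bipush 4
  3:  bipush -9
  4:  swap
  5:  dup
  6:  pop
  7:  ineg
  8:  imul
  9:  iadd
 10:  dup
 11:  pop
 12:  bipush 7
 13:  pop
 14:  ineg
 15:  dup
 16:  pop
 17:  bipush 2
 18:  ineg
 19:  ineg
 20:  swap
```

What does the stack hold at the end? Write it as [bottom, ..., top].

bipush 3   [3]
bipush 4   [3, 4]
bipush -9  [3, 4, -9]
swap       [3, -9, 4]
dup        [3, -9, 4, 4]
pop        [3, -9, 4]
ineg       [3, -9, -4]
imul       [3, 36]
iadd       [39]
dup        [39, 39]
pop        [39]
bipush 7   [39, 7]
pop        [39]
ineg       [-39]
dup        [-39, -39]
pop        [-39]
bipush 2   [-39, 2]
ineg       [-39, -2]
ineg       [-39, 2]
swap       [2, -39]

[2, -39]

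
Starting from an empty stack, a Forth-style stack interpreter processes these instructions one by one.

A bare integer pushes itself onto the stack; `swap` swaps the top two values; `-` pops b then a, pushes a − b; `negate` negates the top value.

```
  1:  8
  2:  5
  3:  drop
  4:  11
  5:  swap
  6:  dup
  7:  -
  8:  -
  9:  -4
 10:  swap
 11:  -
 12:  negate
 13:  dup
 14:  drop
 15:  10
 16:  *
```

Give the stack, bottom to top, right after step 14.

8      : 8
5      : 8 5
drop   : 8
11     : 8 11
swap   : 11 8
dup    : 11 8 8
-      : 11 0
-      : 11
-4     : 11 -4
swap   : -4 11
-      : -15
negate : 15
dup    : 15 15
drop   : 15

[15]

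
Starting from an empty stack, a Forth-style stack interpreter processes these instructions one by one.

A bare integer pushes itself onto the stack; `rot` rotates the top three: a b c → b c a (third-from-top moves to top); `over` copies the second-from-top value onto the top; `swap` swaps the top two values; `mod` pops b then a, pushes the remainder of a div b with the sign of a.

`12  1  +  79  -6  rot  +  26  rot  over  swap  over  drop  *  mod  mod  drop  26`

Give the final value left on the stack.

12   → 12
1    → 12 1
+    → 13
79   → 13 79
-6   → 13 79 -6
rot  → 79 -6 13
+    → 79 7
26   → 79 7 26
rot  → 7 26 79
over → 7 26 79 26
swap → 7 26 26 79
over → 7 26 26 79 26
drop → 7 26 26 79
*    → 7 26 2054
mod  → 7 26
mod  → 7
drop → (empty)
26   → 26

26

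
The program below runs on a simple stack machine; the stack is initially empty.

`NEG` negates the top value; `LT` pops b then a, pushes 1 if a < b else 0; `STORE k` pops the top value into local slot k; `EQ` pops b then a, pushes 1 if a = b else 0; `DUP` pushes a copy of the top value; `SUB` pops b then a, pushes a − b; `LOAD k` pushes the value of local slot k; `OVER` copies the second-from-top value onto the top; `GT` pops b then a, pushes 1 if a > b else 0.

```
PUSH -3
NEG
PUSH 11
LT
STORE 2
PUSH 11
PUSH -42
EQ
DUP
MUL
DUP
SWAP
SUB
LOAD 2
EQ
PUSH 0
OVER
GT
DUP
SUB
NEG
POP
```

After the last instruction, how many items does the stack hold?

PUSH -3  -> -3
NEG      -> 3
PUSH 11  -> 3 11
LT       -> 1
STORE 2  -> (empty)
PUSH 11  -> 11
PUSH -42 -> 11 -42
EQ       -> 0
DUP      -> 0 0
MUL      -> 0
DUP      -> 0 0
SWAP     -> 0 0
SUB      -> 0
LOAD 2   -> 0 1
EQ       -> 0
PUSH 0   -> 0 0
OVER     -> 0 0 0
GT       -> 0 0
DUP      -> 0 0 0
SUB      -> 0 0
NEG      -> 0 0
POP      -> 0

1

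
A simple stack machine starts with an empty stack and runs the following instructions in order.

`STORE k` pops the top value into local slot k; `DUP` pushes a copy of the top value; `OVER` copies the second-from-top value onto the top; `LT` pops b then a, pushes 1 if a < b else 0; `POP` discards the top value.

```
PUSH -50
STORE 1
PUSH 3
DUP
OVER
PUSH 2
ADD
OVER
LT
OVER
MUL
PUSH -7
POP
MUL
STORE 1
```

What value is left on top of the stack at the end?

3

PUSH -50  -50
STORE 1   (empty)
PUSH 3    3
DUP       3 3
OVER      3 3 3
PUSH 2    3 3 3 2
ADD       3 3 5
OVER      3 3 5 3
LT        3 3 0
OVER      3 3 0 3
MUL       3 3 0
PUSH -7   3 3 0 -7
POP       3 3 0
MUL       3 0
STORE 1   3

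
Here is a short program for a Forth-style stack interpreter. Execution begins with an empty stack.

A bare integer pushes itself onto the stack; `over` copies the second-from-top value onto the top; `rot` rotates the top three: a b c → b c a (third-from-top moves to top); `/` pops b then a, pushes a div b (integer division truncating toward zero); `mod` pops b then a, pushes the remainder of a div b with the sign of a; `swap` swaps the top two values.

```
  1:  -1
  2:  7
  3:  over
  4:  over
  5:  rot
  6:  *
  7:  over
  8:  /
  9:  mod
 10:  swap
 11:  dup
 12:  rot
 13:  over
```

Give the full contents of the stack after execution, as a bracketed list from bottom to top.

[-1, -1, -1, -1]

-1   → [-1]
7    → [-1, 7]
over → [-1, 7, -1]
over → [-1, 7, -1, 7]
rot  → [-1, -1, 7, 7]
*    → [-1, -1, 49]
over → [-1, -1, 49, -1]
/    → [-1, -1, -49]
mod  → [-1, -1]
swap → [-1, -1]
dup  → [-1, -1, -1]
rot  → [-1, -1, -1]
over → [-1, -1, -1, -1]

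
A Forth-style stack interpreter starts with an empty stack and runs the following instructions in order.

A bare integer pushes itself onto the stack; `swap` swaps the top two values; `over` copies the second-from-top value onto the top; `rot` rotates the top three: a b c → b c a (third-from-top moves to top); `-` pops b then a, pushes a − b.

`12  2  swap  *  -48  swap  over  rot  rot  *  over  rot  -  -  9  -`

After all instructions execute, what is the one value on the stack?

12   : 12
2    : 12 2
swap : 2 12
*    : 24
-48  : 24 -48
swap : -48 24
over : -48 24 -48
rot  : 24 -48 -48
rot  : -48 -48 24
*    : -48 -1152
over : -48 -1152 -48
rot  : -1152 -48 -48
-    : -1152 0
-    : -1152
9    : -1152 9
-    : -1161

-1161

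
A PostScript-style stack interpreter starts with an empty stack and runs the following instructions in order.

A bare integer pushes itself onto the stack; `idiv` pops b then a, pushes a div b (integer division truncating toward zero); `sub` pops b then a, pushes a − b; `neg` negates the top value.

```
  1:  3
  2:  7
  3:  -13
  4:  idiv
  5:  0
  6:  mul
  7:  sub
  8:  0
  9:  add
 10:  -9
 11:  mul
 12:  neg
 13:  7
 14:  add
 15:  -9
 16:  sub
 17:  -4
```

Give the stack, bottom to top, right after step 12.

[27]

3     [3]
7     [3, 7]
-13   [3, 7, -13]
idiv  [3, 0]
0     [3, 0, 0]
mul   [3, 0]
sub   [3]
0     [3, 0]
add   [3]
-9    [3, -9]
mul   [-27]
neg   [27]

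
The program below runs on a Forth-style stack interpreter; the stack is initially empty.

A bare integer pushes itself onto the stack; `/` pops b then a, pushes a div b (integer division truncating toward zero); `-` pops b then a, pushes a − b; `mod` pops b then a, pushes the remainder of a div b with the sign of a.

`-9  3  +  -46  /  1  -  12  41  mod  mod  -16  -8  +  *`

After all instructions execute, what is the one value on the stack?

24

-9  → -9
3   → -9 3
+   → -6
-46 → -6 -46
/   → 0
1   → 0 1
-   → -1
12  → -1 12
41  → -1 12 41
mod → -1 12
mod → -1
-16 → -1 -16
-8  → -1 -16 -8
+   → -1 -24
*   → 24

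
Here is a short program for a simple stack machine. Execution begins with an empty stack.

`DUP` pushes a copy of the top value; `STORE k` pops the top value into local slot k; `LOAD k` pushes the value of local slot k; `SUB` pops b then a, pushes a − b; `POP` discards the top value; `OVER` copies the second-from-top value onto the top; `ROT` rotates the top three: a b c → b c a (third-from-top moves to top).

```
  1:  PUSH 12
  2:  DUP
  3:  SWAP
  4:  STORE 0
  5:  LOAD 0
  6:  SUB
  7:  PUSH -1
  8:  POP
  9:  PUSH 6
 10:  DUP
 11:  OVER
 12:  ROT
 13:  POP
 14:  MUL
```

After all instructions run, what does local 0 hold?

12

PUSH 12  [12]
DUP      [12, 12]
SWAP     [12, 12]
STORE 0  [12]
LOAD 0   [12, 12]
SUB      [0]
PUSH -1  [0, -1]
POP      [0]
PUSH 6   [0, 6]
DUP      [0, 6, 6]
OVER     [0, 6, 6, 6]
ROT      [0, 6, 6, 6]
POP      [0, 6, 6]
MUL      [0, 36]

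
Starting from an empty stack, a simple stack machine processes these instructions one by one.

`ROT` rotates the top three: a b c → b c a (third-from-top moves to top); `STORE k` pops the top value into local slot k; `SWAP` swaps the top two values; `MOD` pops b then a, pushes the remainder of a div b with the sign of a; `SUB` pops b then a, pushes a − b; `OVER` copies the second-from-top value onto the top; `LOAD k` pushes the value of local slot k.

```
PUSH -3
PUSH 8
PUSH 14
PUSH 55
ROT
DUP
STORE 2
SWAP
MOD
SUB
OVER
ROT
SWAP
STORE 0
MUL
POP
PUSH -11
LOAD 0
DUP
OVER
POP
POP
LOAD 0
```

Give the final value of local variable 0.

-3

PUSH -3   [-3]
PUSH 8    [-3, 8]
PUSH 14   [-3, 8, 14]
PUSH 55   [-3, 8, 14, 55]
ROT       [-3, 14, 55, 8]
DUP       [-3, 14, 55, 8, 8]
STORE 2   [-3, 14, 55, 8]
SWAP      [-3, 14, 8, 55]
MOD       [-3, 14, 8]
SUB       [-3, 6]
OVER      [-3, 6, -3]
ROT       [6, -3, -3]
SWAP      [6, -3, -3]
STORE 0   [6, -3]
MUL       [-18]
POP       []
PUSH -11  [-11]
LOAD 0    [-11, -3]
DUP       [-11, -3, -3]
OVER      [-11, -3, -3, -3]
POP       [-11, -3, -3]
POP       [-11, -3]
LOAD 0    [-11, -3, -3]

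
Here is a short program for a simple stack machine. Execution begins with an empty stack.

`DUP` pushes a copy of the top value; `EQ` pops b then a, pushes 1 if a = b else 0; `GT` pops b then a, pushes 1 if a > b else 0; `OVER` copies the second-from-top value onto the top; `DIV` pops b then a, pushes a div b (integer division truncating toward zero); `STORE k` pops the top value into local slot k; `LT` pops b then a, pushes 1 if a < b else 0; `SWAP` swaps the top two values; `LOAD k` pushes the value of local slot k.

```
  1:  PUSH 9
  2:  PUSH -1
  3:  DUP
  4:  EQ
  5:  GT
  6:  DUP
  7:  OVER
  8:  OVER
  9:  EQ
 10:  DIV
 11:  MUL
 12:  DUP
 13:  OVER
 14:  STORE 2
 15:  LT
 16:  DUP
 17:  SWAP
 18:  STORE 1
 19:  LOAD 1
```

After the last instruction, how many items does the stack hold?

2

PUSH 9   [9]
PUSH -1  [9, -1]
DUP      [9, -1, -1]
EQ       [9, 1]
GT       [1]
DUP      [1, 1]
OVER     [1, 1, 1]
OVER     [1, 1, 1, 1]
EQ       [1, 1, 1]
DIV      [1, 1]
MUL      [1]
DUP      [1, 1]
OVER     [1, 1, 1]
STORE 2  [1, 1]
LT       [0]
DUP      [0, 0]
SWAP     [0, 0]
STORE 1  [0]
LOAD 1   [0, 0]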